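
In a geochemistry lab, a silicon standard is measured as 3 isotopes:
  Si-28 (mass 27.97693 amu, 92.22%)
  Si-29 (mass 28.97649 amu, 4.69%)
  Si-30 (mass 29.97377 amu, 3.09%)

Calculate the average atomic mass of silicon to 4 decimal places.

28.0855 amu

The abundance-weighted mean is 0.9222 × 27.97693 + 0.0469 × 28.97649 + 0.0309 × 29.97377
= 25.800325 + 1.358997 + 0.926189 = 28.085511 amu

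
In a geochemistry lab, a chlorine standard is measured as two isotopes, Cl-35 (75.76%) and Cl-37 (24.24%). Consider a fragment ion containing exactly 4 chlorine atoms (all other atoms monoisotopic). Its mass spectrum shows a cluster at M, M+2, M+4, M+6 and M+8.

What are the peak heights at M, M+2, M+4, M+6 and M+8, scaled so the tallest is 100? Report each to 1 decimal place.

The 4 Cl atoms are independent, so intensities follow the terms of (0.7576 + 0.2424)^4.
P(M) = 0.7576^4 = 0.329428
P(M+2) = 4 × 0.7576^3 × 0.2424^1 = 0.421612
P(M+4) = 6 × 0.7576^2 × 0.2424^2 = 0.202347
P(M+6) = 4 × 0.7576^1 × 0.2424^3 = 0.043162
P(M+8) = 0.2424^4 = 0.003452
The M+2 peak is largest (0.421612); scaling to 100 gives 78.1 : 100.0 : 48.0 : 10.2 : 0.8.

78.1 : 100.0 : 48.0 : 10.2 : 0.8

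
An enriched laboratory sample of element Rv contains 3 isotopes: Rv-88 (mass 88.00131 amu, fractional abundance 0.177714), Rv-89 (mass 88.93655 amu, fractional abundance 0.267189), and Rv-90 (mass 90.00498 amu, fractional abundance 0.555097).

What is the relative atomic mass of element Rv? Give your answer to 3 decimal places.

89.363 amu

Ar = Σ fᵢ·mᵢ = 0.177714 × 88.00131 + 0.267189 × 88.93655 + 0.555097 × 90.00498
= 15.639065 + 23.762868 + 49.961494 = 89.363427 amu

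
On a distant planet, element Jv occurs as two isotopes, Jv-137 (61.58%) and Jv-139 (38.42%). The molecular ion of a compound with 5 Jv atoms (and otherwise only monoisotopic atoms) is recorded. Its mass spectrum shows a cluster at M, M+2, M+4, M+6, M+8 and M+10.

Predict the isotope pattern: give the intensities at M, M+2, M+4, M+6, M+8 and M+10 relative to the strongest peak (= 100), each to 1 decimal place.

25.7 : 80.1 : 100.0 : 62.4 : 19.5 : 2.4

The 5 Jv atoms are independent, so intensities follow the terms of (0.6158 + 0.3842)^5.
P(M) = 0.6158^5 = 0.088552
P(M+2) = 5 × 0.6158^4 × 0.3842^1 = 0.276240
P(M+4) = 10 × 0.6158^3 × 0.3842^2 = 0.344694
P(M+6) = 10 × 0.6158^2 × 0.3842^3 = 0.215056
P(M+8) = 5 × 0.6158^1 × 0.3842^4 = 0.067087
P(M+10) = 0.3842^5 = 0.008371
The M+4 peak is largest (0.344694); scaling to 100 gives 25.7 : 80.1 : 100.0 : 62.4 : 19.5 : 2.4.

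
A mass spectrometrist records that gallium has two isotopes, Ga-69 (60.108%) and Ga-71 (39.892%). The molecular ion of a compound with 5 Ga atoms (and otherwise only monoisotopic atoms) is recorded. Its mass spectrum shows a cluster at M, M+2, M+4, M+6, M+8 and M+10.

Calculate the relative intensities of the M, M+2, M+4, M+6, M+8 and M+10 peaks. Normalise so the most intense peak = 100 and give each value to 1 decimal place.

22.7 : 75.3 : 100.0 : 66.4 : 22.0 : 2.9

The 5 Ga atoms are independent, so intensities follow the terms of (0.60108 + 0.39892)^5.
P(M) = 0.60108^5 = 0.078462
P(M+2) = 5 × 0.60108^4 × 0.39892^1 = 0.260366
P(M+4) = 10 × 0.60108^3 × 0.39892^2 = 0.345596
P(M+6) = 10 × 0.60108^2 × 0.39892^3 = 0.229362
P(M+8) = 5 × 0.60108^1 × 0.39892^4 = 0.076111
P(M+10) = 0.39892^5 = 0.010103
The M+4 peak is largest (0.345596); scaling to 100 gives 22.7 : 75.3 : 100.0 : 66.4 : 22.0 : 2.9.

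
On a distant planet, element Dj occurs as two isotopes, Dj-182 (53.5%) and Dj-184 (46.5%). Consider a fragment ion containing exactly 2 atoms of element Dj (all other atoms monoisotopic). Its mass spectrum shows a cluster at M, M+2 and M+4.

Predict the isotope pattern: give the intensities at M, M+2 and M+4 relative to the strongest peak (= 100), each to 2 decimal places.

Each Dj atom is independently Dj-182 (p = 0.535) or Dj-184 (q = 0.465); the cluster is the binomial expansion (p + q)^2.
P(M) = 0.535^2 = 0.286225
P(M+2) = 2 × 0.535^1 × 0.465^1 = 0.497550
P(M+4) = 0.465^2 = 0.216225
The M+2 peak is largest (0.497550); scaling to 100 gives 57.53 : 100.00 : 43.46.

57.53 : 100.00 : 43.46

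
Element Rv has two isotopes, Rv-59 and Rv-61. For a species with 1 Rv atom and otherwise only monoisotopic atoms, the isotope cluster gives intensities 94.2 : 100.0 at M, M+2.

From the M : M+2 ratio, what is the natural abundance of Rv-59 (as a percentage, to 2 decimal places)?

If p is the fraction of Rv that is Rv-59, then I(M+2)/I(M) = [C(1,1)·p^0·(1−p)] / p^1 = 1·(1−p)/p = 100.0/94.2 = 1.0616
(1−p)/p = 1.0616/1 = 1.0616  ⇒  p = 1/(1 + 1.0616) = 0.4851
Rv-59: 48.51%, Rv-61: 51.49%.

48.51%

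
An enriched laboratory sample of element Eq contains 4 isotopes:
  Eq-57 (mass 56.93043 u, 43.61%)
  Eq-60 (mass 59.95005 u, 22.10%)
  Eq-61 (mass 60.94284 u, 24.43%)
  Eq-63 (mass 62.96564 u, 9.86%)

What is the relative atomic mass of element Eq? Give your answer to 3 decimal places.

Weight each isotope mass by its fractional abundance: 0.4361 × 56.93043 + 0.2210 × 59.95005 + 0.2443 × 60.94284 + 0.0986 × 62.96564
= 24.827361 + 13.248961 + 14.888336 + 6.208412 = 59.173070 u

59.173 u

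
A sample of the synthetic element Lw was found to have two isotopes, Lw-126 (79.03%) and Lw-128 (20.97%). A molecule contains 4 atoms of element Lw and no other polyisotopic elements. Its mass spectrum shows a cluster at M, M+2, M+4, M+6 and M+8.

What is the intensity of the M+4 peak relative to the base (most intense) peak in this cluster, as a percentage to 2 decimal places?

39.80%

Binomial terms of (0.7903 + 0.2097)^4: M 0.3901, M+2 0.4140, M+4 0.1648, M+6 0.0292, M+8 0.0019 → M+2 is the base peak.
P(M+2) = C(4,1) × 0.7903^3 × 0.2097^1 = 4 × 0.4936009 × 0.2097 = 0.414032 (base)
P(M+4) = C(4,2) × 0.7903^2 × 0.2097^2 = 6 × 0.62457409 × 0.04397409 = 0.164790
Relative intensity = 0.164790 / 0.414032 × 100 = 39.80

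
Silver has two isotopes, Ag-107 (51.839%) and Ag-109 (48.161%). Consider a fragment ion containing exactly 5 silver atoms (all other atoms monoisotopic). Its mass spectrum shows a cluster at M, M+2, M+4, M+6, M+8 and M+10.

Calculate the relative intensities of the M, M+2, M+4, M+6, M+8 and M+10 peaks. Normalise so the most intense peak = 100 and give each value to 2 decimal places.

Each Ag atom is independently Ag-107 (p = 0.51839) or Ag-109 (q = 0.48161); the cluster is the binomial expansion (p + q)^5.
P(M) = 0.51839^5 = 0.037435
P(M+2) = 5 × 0.51839^4 × 0.48161^1 = 0.173897
P(M+4) = 10 × 0.51839^3 × 0.48161^2 = 0.323118
P(M+6) = 10 × 0.51839^2 × 0.48161^3 = 0.300192
P(M+8) = 5 × 0.51839^1 × 0.48161^4 = 0.139447
P(M+10) = 0.48161^5 = 0.025911
The M+4 peak is largest (0.323118); scaling to 100 gives 11.59 : 53.82 : 100.00 : 92.90 : 43.16 : 8.02.

11.59 : 53.82 : 100.00 : 92.90 : 43.16 : 8.02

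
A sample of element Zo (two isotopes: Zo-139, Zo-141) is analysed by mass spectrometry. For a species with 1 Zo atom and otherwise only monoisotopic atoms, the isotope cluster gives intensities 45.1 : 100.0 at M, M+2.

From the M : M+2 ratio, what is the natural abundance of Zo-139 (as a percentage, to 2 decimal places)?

31.08%

Write p for the Zo-139 fraction. I(M+2)/I(M) = [C(1,1)·p^0·(1−p)] / p^1 = 1·(1−p)/p = 100.0/45.1 = 2.2173
(1−p)/p = 2.2173/1 = 2.2173  ⇒  p = 1/(1 + 2.2173) = 0.3108
Zo-139: 31.08%, Zo-141: 68.92%.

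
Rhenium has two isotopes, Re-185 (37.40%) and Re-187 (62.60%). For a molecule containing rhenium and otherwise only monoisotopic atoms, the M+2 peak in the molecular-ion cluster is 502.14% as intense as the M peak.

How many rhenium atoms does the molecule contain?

For n independent Re atoms, I(M+2)/I(M) = n · (abundance Re-187) / (abundance Re-185) = n · 0.6260/0.3740.
n = 5.0214 × 0.3740/0.6260 = 3.00 ≈ 3

3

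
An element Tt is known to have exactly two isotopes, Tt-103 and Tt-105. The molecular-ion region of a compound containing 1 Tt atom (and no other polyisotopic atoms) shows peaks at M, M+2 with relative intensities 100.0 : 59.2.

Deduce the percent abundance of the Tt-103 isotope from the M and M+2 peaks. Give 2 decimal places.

Write p for the Tt-103 fraction. I(M+2)/I(M) = [C(1,1)·p^0·(1−p)] / p^1 = 1·(1−p)/p = 59.2/100.0 = 0.5920
(1−p)/p = 0.5920/1 = 0.5920  ⇒  p = 1/(1 + 0.5920) = 0.6281
Tt-103: 62.81%, Tt-105: 37.19%.

62.81%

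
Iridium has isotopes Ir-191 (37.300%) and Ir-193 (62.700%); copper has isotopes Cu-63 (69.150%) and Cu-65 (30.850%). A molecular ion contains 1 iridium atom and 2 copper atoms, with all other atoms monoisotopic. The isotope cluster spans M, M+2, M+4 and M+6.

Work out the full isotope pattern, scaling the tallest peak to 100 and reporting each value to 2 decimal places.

Iridium pattern (n=1): 0.3730 : 0.6270
Copper pattern (n=2): 0.47817225 : 0.4266555 : 0.09517225
Convolve the two distributions (both contribute in 2-u steps):
  M: 0.3730×0.47817225 = 0.178358
  M+2: 0.3730×0.4266555 + 0.6270×0.47817225 = 0.458957
  M+4: 0.3730×0.09517225 + 0.6270×0.4266555 = 0.303012
  M+6: 0.6270×0.09517225 = 0.059673
Scale to base peak (0.458957) = 100: 38.86 : 100.00 : 66.02 : 13.00

38.86 : 100.00 : 66.02 : 13.00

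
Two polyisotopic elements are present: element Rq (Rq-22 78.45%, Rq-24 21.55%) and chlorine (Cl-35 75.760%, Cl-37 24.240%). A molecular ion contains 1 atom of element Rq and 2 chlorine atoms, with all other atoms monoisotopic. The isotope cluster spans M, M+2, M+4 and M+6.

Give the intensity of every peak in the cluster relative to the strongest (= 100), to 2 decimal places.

100.00 : 91.46 : 27.82 : 2.81

Element Rq pattern (n=1): 0.7845 : 0.2155
Chlorine pattern (n=2): 0.57395776 : 0.36728448 : 0.05875776
Convolve the two distributions (both contribute in 2-u steps):
  M: 0.7845×0.57395776 = 0.450270
  M+2: 0.7845×0.36728448 + 0.2155×0.57395776 = 0.411823
  M+4: 0.7845×0.05875776 + 0.2155×0.36728448 = 0.125245
  M+6: 0.2155×0.05875776 = 0.012662
Scale to base peak (0.450270) = 100: 100.00 : 91.46 : 27.82 : 2.81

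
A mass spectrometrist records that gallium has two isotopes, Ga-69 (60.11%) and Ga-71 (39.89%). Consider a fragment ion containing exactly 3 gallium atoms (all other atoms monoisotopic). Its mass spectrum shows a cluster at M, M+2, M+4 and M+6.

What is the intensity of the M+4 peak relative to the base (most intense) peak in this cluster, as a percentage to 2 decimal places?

66.36%

(0.6011 + 0.3989)^3 gives M 0.2172, M+2 0.4324, M+4 0.2869, M+6 0.0635; the largest is M+2.
P(M+2) = C(3,1) × 0.6011^2 × 0.3989^1 = 3 × 0.36132121 × 0.3989 = 0.432393 (base)
P(M+4) = C(3,2) × 0.6011^1 × 0.3989^2 = 3 × 0.6011 × 0.15912121 = 0.286943
Relative intensity = 0.286943 / 0.432393 × 100 = 66.36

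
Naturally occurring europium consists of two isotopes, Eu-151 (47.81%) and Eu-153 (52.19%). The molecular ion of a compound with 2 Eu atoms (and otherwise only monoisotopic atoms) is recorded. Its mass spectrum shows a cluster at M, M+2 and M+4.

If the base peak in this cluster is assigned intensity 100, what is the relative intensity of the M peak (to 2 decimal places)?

45.80

Binomial terms of (0.4781 + 0.5219)^2: M 0.2286, M+2 0.4990, M+4 0.2724 → M+2 is the base peak.
P(M+2) = C(2,1) × 0.4781^1 × 0.5219^1 = 2 × 0.4781 × 0.5219 = 0.499041 (base)
P(M) = C(2,0) × 0.4781^2 × 0.5219^0 = 1 × 0.22857961 × 1.0000 = 0.228580
Relative intensity = 0.228580 / 0.499041 × 100 = 45.80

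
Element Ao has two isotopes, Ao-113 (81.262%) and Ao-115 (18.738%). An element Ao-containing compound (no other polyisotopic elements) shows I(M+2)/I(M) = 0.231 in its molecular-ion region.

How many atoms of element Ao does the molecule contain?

1

The M+2/M ratio from n Ao atoms is n · q/p = n · 0.18738/0.81262.
n = 0.231 × 0.81262/0.18738 = 1.00 ≈ 1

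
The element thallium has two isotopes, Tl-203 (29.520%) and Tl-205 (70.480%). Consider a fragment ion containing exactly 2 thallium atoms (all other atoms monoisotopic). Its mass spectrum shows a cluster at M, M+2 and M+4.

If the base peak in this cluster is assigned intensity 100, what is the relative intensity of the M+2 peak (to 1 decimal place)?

83.8

Term probabilities: M 0.0871, M+2 0.4161, M+4 0.4967. Base peak = M+4.
P(M+4) = C(2,2) × 0.29520^0 × 0.70480^2 = 1 × 1.0000 × 0.49674304 = 0.496743 (base)
P(M+2) = C(2,1) × 0.29520^1 × 0.70480^1 = 2 × 0.2952 × 0.7048 = 0.416114
Relative intensity = 0.416114 / 0.496743 × 100 = 83.8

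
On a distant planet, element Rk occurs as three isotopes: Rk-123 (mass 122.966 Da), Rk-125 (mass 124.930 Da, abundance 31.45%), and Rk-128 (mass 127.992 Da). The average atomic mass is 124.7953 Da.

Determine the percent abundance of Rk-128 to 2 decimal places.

24.11%

The remaining 68.55% is split between Rk-123 (fraction x) and Rk-128 (fraction 0.6855 − x).
Substituting: 122.966x + 127.992(0.6855 − x) = 85.504815
(122.966 − 127.992)x = -2.233701  ⇒  x = 0.44443, y = 0.24107
Rk-123: 44.44%, Rk-128: 24.11%.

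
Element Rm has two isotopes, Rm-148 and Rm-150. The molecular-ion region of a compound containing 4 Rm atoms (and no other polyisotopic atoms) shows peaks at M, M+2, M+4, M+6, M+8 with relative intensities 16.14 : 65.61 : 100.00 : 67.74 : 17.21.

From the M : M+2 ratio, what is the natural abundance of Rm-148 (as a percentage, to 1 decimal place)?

49.6%

Write p for the Rm-148 fraction. I(M+2)/I(M) = [C(4,1)·p^3·(1−p)] / p^4 = 4·(1−p)/p = 65.61/16.14 = 4.0651
(1−p)/p = 4.0651/4 = 1.0163  ⇒  p = 1/(1 + 1.0163) = 0.4960
Rm-148: 49.6%, Rm-150: 50.4%.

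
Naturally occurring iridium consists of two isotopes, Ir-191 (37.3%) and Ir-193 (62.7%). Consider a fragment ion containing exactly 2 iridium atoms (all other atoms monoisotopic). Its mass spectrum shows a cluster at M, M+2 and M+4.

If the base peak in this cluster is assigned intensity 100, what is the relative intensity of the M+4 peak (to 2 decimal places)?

84.05

(0.373 + 0.627)^2 gives M 0.1391, M+2 0.4677, M+4 0.3931; the largest is M+2.
P(M+2) = C(2,1) × 0.373^1 × 0.627^1 = 2 × 0.3730 × 0.6270 = 0.467742 (base)
P(M+4) = C(2,2) × 0.373^0 × 0.627^2 = 1 × 1.0000 × 0.393129 = 0.393129
Relative intensity = 0.393129 / 0.467742 × 100 = 84.05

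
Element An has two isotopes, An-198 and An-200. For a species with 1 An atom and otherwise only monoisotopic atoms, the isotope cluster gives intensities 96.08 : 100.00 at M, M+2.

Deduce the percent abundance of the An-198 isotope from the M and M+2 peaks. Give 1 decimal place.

If p is the fraction of An that is An-198, then I(M+2)/I(M) = [C(1,1)·p^0·(1−p)] / p^1 = 1·(1−p)/p = 100.00/96.08 = 1.0408
(1−p)/p = 1.0408/1 = 1.0408  ⇒  p = 1/(1 + 1.0408) = 0.4900
An-198: 49.0%, An-200: 51.0%.

49.0%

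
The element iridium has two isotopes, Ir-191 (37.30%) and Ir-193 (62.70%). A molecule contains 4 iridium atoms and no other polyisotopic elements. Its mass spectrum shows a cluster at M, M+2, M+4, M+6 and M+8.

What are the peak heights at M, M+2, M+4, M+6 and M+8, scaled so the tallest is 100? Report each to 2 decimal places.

The 4 Ir atoms are independent, so intensities follow the terms of (0.3730 + 0.6270)^4.
P(M) = 0.3730^4 = 0.019357
P(M+2) = 4 × 0.3730^3 × 0.6270^1 = 0.130153
P(M+4) = 6 × 0.3730^2 × 0.6270^2 = 0.328174
P(M+6) = 4 × 0.3730^1 × 0.6270^3 = 0.367766
P(M+8) = 0.6270^4 = 0.154550
The M+6 peak is largest (0.367766); scaling to 100 gives 5.26 : 35.39 : 89.23 : 100.00 : 42.02.

5.26 : 35.39 : 89.23 : 100.00 : 42.02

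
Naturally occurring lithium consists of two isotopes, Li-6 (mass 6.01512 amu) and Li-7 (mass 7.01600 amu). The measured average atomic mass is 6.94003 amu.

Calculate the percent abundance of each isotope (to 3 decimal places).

Let x be the fractional abundance of Li-6; then Li-7 has abundance 1 − x.
6.01512·x + 7.01600·(1 − x) = 6.94003
(6.01512 − 7.01600)·x = 6.94003 − 7.01600
x = -0.07597 / -1.00088 = 0.07590 → 7.590% Li-6, 92.410% Li-7.

Li-6: 7.590%, Li-7: 92.410%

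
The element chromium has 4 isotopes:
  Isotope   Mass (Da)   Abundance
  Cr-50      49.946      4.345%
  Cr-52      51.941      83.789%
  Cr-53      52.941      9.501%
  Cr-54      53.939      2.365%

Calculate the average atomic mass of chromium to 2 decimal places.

52.00 Da

The abundance-weighted mean is 0.04345 × 49.946 + 0.83789 × 51.941 + 0.09501 × 52.941 + 0.02365 × 53.939
= 2.1702 + 43.5208 + 5.0299 + 1.2757 = 51.9966 Da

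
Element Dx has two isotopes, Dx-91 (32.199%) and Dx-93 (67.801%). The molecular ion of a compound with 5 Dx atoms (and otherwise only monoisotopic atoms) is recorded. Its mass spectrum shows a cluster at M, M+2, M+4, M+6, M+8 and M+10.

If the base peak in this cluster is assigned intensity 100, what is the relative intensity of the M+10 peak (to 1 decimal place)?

Term probabilities: M 0.0035, M+2 0.0364, M+4 0.1535, M+6 0.3231, M+8 0.3402, M+10 0.1433. Base peak = M+8.
P(M+8) = C(5,4) × 0.32199^1 × 0.67801^4 = 5 × 0.32199 × 0.21132185 = 0.340218 (base)
P(M+10) = C(5,5) × 0.32199^0 × 0.67801^5 = 1 × 1.0000 × 0.14327833 = 0.143278
Relative intensity = 0.143278 / 0.340218 × 100 = 42.1

42.1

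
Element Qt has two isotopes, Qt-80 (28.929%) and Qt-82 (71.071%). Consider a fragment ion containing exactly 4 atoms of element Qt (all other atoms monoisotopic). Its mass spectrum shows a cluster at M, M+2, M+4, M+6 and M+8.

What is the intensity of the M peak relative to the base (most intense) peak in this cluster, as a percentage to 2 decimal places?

Term probabilities: M 0.0070, M+2 0.0688, M+4 0.2536, M+6 0.4154, M+8 0.2551. Base peak = M+6.
P(M+6) = C(4,3) × 0.28929^1 × 0.71071^3 = 4 × 0.28929 × 0.35898581 = 0.415404 (base)
P(M) = C(4,0) × 0.28929^4 × 0.71071^0 = 1 × 0.0070038 × 1.0000 = 0.007004
Relative intensity = 0.007004 / 0.415404 × 100 = 1.69

1.69%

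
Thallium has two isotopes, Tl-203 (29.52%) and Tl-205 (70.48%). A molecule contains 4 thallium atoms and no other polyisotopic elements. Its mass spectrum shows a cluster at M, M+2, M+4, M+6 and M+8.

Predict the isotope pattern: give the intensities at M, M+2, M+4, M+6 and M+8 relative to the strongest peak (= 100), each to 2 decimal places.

The 4 Tl atoms are independent, so intensities follow the terms of (0.2952 + 0.7048)^4.
P(M) = 0.2952^4 = 0.007594
P(M+2) = 4 × 0.2952^3 × 0.7048^1 = 0.072523
P(M+4) = 6 × 0.2952^2 × 0.7048^2 = 0.259726
P(M+6) = 4 × 0.2952^1 × 0.7048^3 = 0.413403
P(M+8) = 0.7048^4 = 0.246754
The M+6 peak is largest (0.413403); scaling to 100 gives 1.84 : 17.54 : 62.83 : 100.00 : 59.69.

1.84 : 17.54 : 62.83 : 100.00 : 59.69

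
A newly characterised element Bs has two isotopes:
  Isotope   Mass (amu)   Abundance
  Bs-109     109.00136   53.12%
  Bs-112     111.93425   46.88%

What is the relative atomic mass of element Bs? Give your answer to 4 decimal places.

Weight each isotope mass by its fractional abundance: 0.5312 × 109.00136 + 0.4688 × 111.93425
= 57.901522 + 52.474776 = 110.376298 amu

110.3763 amu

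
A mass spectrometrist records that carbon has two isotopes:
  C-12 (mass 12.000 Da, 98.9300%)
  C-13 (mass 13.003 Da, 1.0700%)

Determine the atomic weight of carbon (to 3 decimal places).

12.011 Da

The abundance-weighted mean is 0.989300 × 12.000 + 0.010700 × 13.003
= 11.8716 + 0.1391 = 12.0107 Da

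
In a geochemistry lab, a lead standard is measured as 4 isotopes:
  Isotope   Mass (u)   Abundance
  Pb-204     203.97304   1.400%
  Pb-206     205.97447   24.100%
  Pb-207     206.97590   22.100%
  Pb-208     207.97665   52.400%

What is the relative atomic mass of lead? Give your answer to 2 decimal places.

207.22 u

Ar = Σ fᵢ·mᵢ = 0.01400 × 203.97304 + 0.24100 × 205.97447 + 0.22100 × 206.97590 + 0.52400 × 207.97665
= 2.855623 + 49.639847 + 45.741674 + 108.979765 = 207.216909 u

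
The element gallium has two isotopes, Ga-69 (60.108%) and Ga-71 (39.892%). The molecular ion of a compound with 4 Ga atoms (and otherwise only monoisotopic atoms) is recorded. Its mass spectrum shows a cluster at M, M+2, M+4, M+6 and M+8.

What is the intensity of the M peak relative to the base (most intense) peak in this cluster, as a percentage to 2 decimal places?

Term probabilities: M 0.1305, M+2 0.3465, M+4 0.3450, M+6 0.1526, M+8 0.0253. Base peak = M+2.
P(M+2) = C(4,1) × 0.60108^3 × 0.39892^1 = 4 × 0.2171685 × 0.39892 = 0.346531 (base)
P(M) = C(4,0) × 0.60108^4 × 0.39892^0 = 1 × 0.13053564 × 1.0000 = 0.130536
Relative intensity = 0.130536 / 0.346531 × 100 = 37.67

37.67%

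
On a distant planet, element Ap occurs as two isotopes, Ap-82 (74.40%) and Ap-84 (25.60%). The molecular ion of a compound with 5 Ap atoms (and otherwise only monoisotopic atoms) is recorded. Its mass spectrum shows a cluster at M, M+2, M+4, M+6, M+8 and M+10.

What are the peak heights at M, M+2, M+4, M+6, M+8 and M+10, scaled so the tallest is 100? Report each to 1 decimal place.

The 5 Ap atoms are independent, so intensities follow the terms of (0.7440 + 0.2560)^5.
P(M) = 0.7440^5 = 0.227963
P(M+2) = 5 × 0.7440^4 × 0.2560^1 = 0.392195
P(M+4) = 10 × 0.7440^3 × 0.2560^2 = 0.269897
P(M+6) = 10 × 0.7440^2 × 0.2560^3 = 0.092868
P(M+8) = 5 × 0.7440^1 × 0.2560^4 = 0.015977
P(M+10) = 0.2560^5 = 0.001100
The M+2 peak is largest (0.392195); scaling to 100 gives 58.1 : 100.0 : 68.8 : 23.7 : 4.1 : 0.3.

58.1 : 100.0 : 68.8 : 23.7 : 4.1 : 0.3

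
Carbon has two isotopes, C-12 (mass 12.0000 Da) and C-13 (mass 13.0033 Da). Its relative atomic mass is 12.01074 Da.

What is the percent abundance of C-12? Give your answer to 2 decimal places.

With x = fraction of C-12 (so C-13 is 1 − x):
12.0000·x + 13.0033·(1 − x) = 12.01074
(12.0000 − 13.0033)·x = 12.01074 − 13.0033
x = -0.99256 / -1.0033 = 0.98930 → 98.93% C-12, 1.07% C-13.

98.93%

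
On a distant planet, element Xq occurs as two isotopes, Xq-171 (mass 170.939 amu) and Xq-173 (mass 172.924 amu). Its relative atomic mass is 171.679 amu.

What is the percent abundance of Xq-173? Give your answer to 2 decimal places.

With x = fraction of Xq-171 (so Xq-173 is 1 − x):
170.939·x + 172.924·(1 − x) = 171.679
(170.939 − 172.924)·x = 171.679 − 172.924
x = -1.245 / -1.985 = 0.62720 → 62.72% Xq-171, 37.28% Xq-173.

37.28%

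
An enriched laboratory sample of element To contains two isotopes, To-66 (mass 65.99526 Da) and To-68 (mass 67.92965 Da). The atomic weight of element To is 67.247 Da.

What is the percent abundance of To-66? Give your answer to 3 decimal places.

Let x be the fractional abundance of To-66; then To-68 has abundance 1 − x.
65.99526·x + 67.92965·(1 − x) = 67.247
(65.99526 − 67.92965)·x = 67.247 − 67.92965
x = -0.68265 / -1.93439 = 0.35290 → 35.290% To-66, 64.710% To-68.

35.290%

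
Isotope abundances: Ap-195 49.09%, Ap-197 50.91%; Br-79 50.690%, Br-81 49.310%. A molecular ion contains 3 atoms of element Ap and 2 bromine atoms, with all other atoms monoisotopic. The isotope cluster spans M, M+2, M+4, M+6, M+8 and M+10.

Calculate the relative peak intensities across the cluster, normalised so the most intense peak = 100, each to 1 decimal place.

9.7 : 48.9 : 98.9 : 100.0 : 50.5 : 10.2

Element Ap pattern (n=3): 0.11829846 : 0.36805305 : 0.38169852 : 0.13194997
Bromine pattern (n=2): 0.25694761 : 0.49990478 : 0.24314761
Convolve the two distributions (both contribute in 2-u steps):
  M: 0.11829846×0.25694761 = 0.030397
  M+2: 0.11829846×0.49990478 + 0.36805305×0.25694761 = 0.153708
  M+4: 0.11829846×0.24314761 + 0.36805305×0.49990478 + 0.38169852×0.25694761 = 0.310832
  M+6: 0.36805305×0.24314761 + 0.38169852×0.49990478 + 0.13194997×0.25694761 = 0.314208
  M+8: 0.38169852×0.24314761 + 0.13194997×0.49990478 = 0.158772
  M+10: 0.13194997×0.24314761 = 0.032083
Scale to base peak (0.314208) = 100: 9.7 : 48.9 : 98.9 : 100.0 : 50.5 : 10.2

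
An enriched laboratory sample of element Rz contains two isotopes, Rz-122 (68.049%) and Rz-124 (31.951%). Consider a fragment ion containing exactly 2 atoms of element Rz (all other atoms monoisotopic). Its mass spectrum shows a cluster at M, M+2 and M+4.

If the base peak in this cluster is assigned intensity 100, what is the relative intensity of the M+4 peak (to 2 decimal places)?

22.05

Binomial terms of (0.68049 + 0.31951)^2: M 0.4631, M+2 0.4348, M+4 0.1021 → M is the base peak.
P(M) = C(2,0) × 0.68049^2 × 0.31951^0 = 1 × 0.46306664 × 1.0000 = 0.463067 (base)
P(M+4) = C(2,2) × 0.68049^0 × 0.31951^2 = 1 × 1.0000 × 0.10208664 = 0.102087
Relative intensity = 0.102087 / 0.463067 × 100 = 22.05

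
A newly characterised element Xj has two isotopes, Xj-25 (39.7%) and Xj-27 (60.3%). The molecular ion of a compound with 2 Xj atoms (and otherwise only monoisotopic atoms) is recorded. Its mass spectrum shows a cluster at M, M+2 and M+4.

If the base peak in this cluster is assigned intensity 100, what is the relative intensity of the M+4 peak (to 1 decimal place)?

Term probabilities: M 0.1576, M+2 0.4788, M+4 0.3636. Base peak = M+2.
P(M+2) = C(2,1) × 0.397^1 × 0.603^1 = 2 × 0.3970 × 0.6030 = 0.478782 (base)
P(M+4) = C(2,2) × 0.397^0 × 0.603^2 = 1 × 1.0000 × 0.363609 = 0.363609
Relative intensity = 0.363609 / 0.478782 × 100 = 75.9

75.9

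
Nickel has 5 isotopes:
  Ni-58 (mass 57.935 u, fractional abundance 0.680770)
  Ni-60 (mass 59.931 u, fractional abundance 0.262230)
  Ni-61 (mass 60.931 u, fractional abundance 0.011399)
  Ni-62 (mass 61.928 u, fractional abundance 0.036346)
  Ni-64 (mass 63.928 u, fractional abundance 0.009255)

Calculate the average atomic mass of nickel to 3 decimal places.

Weight each isotope mass by its fractional abundance: 0.680770 × 57.935 + 0.262230 × 59.931 + 0.011399 × 60.931 + 0.036346 × 61.928 + 0.009255 × 63.928
= 39.4404 + 15.7157 + 0.6946 + 2.2508 + 0.5917 = 58.6932 u

58.693 u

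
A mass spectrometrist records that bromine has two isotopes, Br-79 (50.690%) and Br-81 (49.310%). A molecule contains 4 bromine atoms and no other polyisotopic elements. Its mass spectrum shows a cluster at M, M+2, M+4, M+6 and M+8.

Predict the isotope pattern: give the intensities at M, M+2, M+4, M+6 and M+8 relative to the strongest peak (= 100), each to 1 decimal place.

17.6 : 68.5 : 100.0 : 64.9 : 15.8

Expanding (0.50690 + 0.49310)^4:
P(M) = 0.50690^4 = 0.066022
P(M+2) = 4 × 0.50690^3 × 0.49310^1 = 0.256899
P(M+4) = 6 × 0.50690^2 × 0.49310^2 = 0.374857
P(M+6) = 4 × 0.50690^1 × 0.49310^3 = 0.243101
P(M+8) = 0.49310^4 = 0.059121
The M+4 peak is largest (0.374857); scaling to 100 gives 17.6 : 68.5 : 100.0 : 64.9 : 15.8.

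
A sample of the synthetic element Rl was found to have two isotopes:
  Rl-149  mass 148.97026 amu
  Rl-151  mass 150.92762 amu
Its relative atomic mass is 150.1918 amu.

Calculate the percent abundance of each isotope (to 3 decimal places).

Rl-149: 37.592%, Rl-151: 62.408%

Let x be the fractional abundance of Rl-149; then Rl-151 has abundance 1 − x.
148.97026·x + 150.92762·(1 − x) = 150.1918
(148.97026 − 150.92762)·x = 150.1918 − 150.92762
x = -0.73582 / -1.95736 = 0.37592 → 37.592% Rl-149, 62.408% Rl-151.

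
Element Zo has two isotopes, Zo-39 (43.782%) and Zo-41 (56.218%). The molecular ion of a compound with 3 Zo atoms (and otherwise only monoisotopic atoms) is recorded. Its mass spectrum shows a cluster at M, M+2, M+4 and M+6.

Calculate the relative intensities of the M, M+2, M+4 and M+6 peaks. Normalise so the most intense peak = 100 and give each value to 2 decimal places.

Each Zo atom is independently Zo-39 (p = 0.43782) or Zo-41 (q = 0.56218); the cluster is the binomial expansion (p + q)^3.
P(M) = 0.43782^3 = 0.083924
P(M+2) = 3 × 0.43782^2 × 0.56218^1 = 0.323287
P(M+4) = 3 × 0.43782^1 × 0.56218^2 = 0.415114
P(M+6) = 0.56218^3 = 0.177675
The M+4 peak is largest (0.415114); scaling to 100 gives 20.22 : 77.88 : 100.00 : 42.80.

20.22 : 77.88 : 100.00 : 42.80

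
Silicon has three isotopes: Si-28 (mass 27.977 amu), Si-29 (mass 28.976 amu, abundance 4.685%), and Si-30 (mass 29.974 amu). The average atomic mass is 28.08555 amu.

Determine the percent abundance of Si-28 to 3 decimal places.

92.223%

The remaining 95.315% is split between Si-28 (fraction x) and Si-30 (fraction 0.95315 − x).
Substituting: 27.977x + 29.974(0.95315 − x) = 26.7280244
(27.977 − 29.974)x = -1.8416937  ⇒  x = 0.92223, y = 0.03092
Si-28: 92.223%, Si-30: 3.092%.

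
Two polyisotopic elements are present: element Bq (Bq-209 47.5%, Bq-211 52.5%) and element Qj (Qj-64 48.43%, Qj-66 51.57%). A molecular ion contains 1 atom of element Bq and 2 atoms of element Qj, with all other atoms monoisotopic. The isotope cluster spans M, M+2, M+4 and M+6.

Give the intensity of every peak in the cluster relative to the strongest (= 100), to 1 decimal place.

28.7 : 92.8 : 100.0 : 35.9

Element Bq pattern (n=1): 0.4750 : 0.5250
Element Qj pattern (n=2): 0.23454649 : 0.49950702 : 0.26594649
Convolve the two distributions (both contribute in 2-u steps):
  M: 0.4750×0.23454649 = 0.111410
  M+2: 0.4750×0.49950702 + 0.5250×0.23454649 = 0.360403
  M+4: 0.4750×0.26594649 + 0.5250×0.49950702 = 0.388566
  M+6: 0.5250×0.26594649 = 0.139622
Scale to base peak (0.388566) = 100: 28.7 : 92.8 : 100.0 : 35.9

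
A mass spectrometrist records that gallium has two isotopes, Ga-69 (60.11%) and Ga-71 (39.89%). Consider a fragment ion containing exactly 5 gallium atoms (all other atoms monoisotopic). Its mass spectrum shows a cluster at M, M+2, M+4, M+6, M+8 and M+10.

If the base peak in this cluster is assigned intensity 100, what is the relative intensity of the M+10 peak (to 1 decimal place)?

(0.6011 + 0.3989)^5 gives M 0.0785, M+2 0.2604, M+4 0.3456, M+6 0.2293, M+8 0.0761, M+10 0.0101; the largest is M+4.
P(M+4) = C(5,2) × 0.6011^3 × 0.3989^2 = 10 × 0.21719018 × 0.15912121 = 0.345596 (base)
P(M+10) = C(5,5) × 0.6011^0 × 0.3989^5 = 1 × 1.0000 × 0.01009997 = 0.010100
Relative intensity = 0.010100 / 0.345596 × 100 = 2.9

2.9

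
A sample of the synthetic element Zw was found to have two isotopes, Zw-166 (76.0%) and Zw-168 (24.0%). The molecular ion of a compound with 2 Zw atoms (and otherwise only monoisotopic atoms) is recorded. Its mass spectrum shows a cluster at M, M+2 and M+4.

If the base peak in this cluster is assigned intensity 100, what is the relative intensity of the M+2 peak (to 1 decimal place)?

63.2

(0.760 + 0.240)^2 gives M 0.5776, M+2 0.3648, M+4 0.0576; the largest is M.
P(M) = C(2,0) × 0.760^2 × 0.240^0 = 1 × 0.5776 × 1.0000 = 0.577600 (base)
P(M+2) = C(2,1) × 0.760^1 × 0.240^1 = 2 × 0.7600 × 0.2400 = 0.364800
Relative intensity = 0.364800 / 0.577600 × 100 = 63.2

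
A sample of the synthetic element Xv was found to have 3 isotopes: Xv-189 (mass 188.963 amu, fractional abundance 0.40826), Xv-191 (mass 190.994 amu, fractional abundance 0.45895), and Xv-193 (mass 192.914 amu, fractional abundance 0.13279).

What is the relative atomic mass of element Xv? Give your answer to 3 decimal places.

190.420 amu

Average mass = Σ (abundance × isotope mass) = 0.40826 × 188.963 + 0.45895 × 190.994 + 0.13279 × 192.914
= 77.1460 + 87.6567 + 25.6171 = 190.4198 amu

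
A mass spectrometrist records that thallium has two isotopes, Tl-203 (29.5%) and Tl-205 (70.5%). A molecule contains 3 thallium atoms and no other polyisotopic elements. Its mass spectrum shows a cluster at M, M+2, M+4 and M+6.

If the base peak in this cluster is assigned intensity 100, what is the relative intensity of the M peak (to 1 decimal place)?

Binomial terms of (0.295 + 0.705)^3: M 0.0257, M+2 0.1841, M+4 0.4399, M+6 0.3504 → M+4 is the base peak.
P(M+4) = C(3,2) × 0.295^1 × 0.705^2 = 3 × 0.2950 × 0.497025 = 0.439867 (base)
P(M) = C(3,0) × 0.295^3 × 0.705^0 = 1 × 0.02567237 × 1.0000 = 0.025672
Relative intensity = 0.025672 / 0.439867 × 100 = 5.8

5.8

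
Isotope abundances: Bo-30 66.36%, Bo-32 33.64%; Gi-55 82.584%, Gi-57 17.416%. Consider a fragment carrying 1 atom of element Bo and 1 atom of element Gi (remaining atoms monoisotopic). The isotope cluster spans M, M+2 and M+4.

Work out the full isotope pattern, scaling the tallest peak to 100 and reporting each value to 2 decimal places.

100.00 : 71.78 : 10.69

Element Bo pattern (n=1): 0.6636 : 0.3364
Element Gi pattern (n=1): 0.82584 : 0.17416
Convolve the two distributions (both contribute in 2-u steps):
  M: 0.6636×0.82584 = 0.548027
  M+2: 0.6636×0.17416 + 0.3364×0.82584 = 0.393385
  M+4: 0.3364×0.17416 = 0.058587
Scale to base peak (0.548027) = 100: 100.00 : 71.78 : 10.69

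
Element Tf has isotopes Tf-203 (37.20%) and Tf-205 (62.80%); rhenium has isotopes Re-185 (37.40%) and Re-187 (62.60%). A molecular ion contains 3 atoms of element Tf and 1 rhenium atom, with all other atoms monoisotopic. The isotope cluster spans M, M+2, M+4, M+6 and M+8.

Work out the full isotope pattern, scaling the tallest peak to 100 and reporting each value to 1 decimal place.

5.2 : 35.2 : 89.0 : 100.0 : 42.1

Element Tf pattern (n=3): 0.05147885 : 0.26071546 : 0.44013254 : 0.24767315
Rhenium pattern (n=1): 0.3740 : 0.6260
Convolve the two distributions (both contribute in 2-u steps):
  M: 0.05147885×0.3740 = 0.019253
  M+2: 0.05147885×0.6260 + 0.26071546×0.3740 = 0.129733
  M+4: 0.26071546×0.6260 + 0.44013254×0.3740 = 0.327817
  M+6: 0.44013254×0.6260 + 0.24767315×0.3740 = 0.368153
  M+8: 0.24767315×0.6260 = 0.155043
Scale to base peak (0.368153) = 100: 5.2 : 35.2 : 89.0 : 100.0 : 42.1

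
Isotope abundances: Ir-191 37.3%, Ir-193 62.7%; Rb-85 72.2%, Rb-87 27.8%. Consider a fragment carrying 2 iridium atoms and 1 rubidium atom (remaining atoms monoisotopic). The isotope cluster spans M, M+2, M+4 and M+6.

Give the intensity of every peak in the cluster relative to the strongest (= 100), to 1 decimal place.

24.3 : 90.9 : 100.0 : 26.4

Iridium pattern (n=2): 0.139129 : 0.467742 : 0.393129
Rubidium pattern (n=1): 0.7220 : 0.2780
Convolve the two distributions (both contribute in 2-u steps):
  M: 0.139129×0.7220 = 0.100451
  M+2: 0.139129×0.2780 + 0.467742×0.7220 = 0.376388
  M+4: 0.467742×0.2780 + 0.393129×0.7220 = 0.413871
  M+6: 0.393129×0.2780 = 0.109290
Scale to base peak (0.413871) = 100: 24.3 : 90.9 : 100.0 : 26.4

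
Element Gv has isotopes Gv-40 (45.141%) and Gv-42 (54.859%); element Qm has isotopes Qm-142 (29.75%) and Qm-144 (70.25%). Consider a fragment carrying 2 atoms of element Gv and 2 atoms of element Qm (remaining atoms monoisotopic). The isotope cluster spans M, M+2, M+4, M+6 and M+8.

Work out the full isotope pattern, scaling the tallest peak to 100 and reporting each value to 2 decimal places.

4.87 : 34.85 : 90.28 : 100.00 : 40.12

Element Gv pattern (n=2): 0.20377099 : 0.49527802 : 0.30095099
Element Qm pattern (n=2): 0.08850625 : 0.4179875 : 0.49350625
Convolve the two distributions (both contribute in 2-u steps):
  M: 0.20377099×0.08850625 = 0.018035
  M+2: 0.20377099×0.4179875 + 0.49527802×0.08850625 = 0.129009
  M+4: 0.20377099×0.49350625 + 0.49527802×0.4179875 + 0.30095099×0.08850625 = 0.334218
  M+6: 0.49527802×0.49350625 + 0.30095099×0.4179875 = 0.370217
  M+8: 0.30095099×0.49350625 = 0.148521
Scale to base peak (0.370217) = 100: 4.87 : 34.85 : 90.28 : 100.00 : 40.12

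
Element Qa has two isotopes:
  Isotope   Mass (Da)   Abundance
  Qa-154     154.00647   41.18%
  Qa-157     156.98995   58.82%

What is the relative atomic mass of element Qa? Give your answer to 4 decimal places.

155.7614 Da

Ar = Σ fᵢ·mᵢ = 0.4118 × 154.00647 + 0.5882 × 156.98995
= 63.419864 + 92.341489 = 155.761353 Da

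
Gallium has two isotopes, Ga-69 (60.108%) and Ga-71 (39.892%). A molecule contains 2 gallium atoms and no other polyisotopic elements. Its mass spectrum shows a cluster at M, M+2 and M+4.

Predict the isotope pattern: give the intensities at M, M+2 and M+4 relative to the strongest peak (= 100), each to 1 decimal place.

75.3 : 100.0 : 33.2

The 2 Ga atoms are independent, so intensities follow the terms of (0.60108 + 0.39892)^2.
P(M) = 0.60108^2 = 0.361297
P(M+2) = 2 × 0.60108^1 × 0.39892^1 = 0.479566
P(M+4) = 0.39892^2 = 0.159137
The M+2 peak is largest (0.479566); scaling to 100 gives 75.3 : 100.0 : 33.2.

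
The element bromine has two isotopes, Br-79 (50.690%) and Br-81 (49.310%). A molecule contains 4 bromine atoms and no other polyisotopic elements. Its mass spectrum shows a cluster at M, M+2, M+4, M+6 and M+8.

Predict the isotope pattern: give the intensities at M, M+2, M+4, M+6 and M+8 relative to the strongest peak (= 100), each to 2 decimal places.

17.61 : 68.53 : 100.00 : 64.85 : 15.77

Expanding (0.50690 + 0.49310)^4:
P(M) = 0.50690^4 = 0.066022
P(M+2) = 4 × 0.50690^3 × 0.49310^1 = 0.256899
P(M+4) = 6 × 0.50690^2 × 0.49310^2 = 0.374857
P(M+6) = 4 × 0.50690^1 × 0.49310^3 = 0.243101
P(M+8) = 0.49310^4 = 0.059121
The M+4 peak is largest (0.374857); scaling to 100 gives 17.61 : 68.53 : 100.00 : 64.85 : 15.77.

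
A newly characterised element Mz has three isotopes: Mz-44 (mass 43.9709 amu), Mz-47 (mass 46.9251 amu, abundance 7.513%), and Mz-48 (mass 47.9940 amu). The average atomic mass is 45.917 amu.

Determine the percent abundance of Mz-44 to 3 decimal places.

Let x and y be the fractions of Mz-44 and Mz-48. Then x + y = 1 − 0.07513 = 0.92487 and 43.9709x + 47.9940y = 45.917 − 0.07513×46.9251 = 42.391517237.
Substituting: 43.9709x + 47.9940(0.92487 − x) = 42.391517237
(43.9709 − 47.9940)x = -1.996693543  ⇒  x = 0.49631, y = 0.42856
Mz-44: 49.631%, Mz-48: 42.856%.

49.631%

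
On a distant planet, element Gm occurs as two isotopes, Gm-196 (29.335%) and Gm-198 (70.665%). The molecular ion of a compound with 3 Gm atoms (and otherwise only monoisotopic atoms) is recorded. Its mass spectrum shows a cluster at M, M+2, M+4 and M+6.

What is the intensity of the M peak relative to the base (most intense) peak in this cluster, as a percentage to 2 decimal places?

Term probabilities: M 0.0252, M+2 0.1824, M+4 0.4395, M+6 0.3529. Base peak = M+4.
P(M+4) = C(3,2) × 0.29335^1 × 0.70665^2 = 3 × 0.29335 × 0.49935422 = 0.439457 (base)
P(M) = C(3,0) × 0.29335^3 × 0.70665^0 = 1 × 0.02524401 × 1.0000 = 0.025244
Relative intensity = 0.025244 / 0.439457 × 100 = 5.74

5.74%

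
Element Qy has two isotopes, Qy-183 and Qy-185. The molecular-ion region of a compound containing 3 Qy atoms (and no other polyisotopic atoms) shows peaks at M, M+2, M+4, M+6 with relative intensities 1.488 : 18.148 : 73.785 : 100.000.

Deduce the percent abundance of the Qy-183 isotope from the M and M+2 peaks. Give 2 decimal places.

19.74%

If p is the fraction of Qy that is Qy-183, then I(M+2)/I(M) = [C(3,1)·p^2·(1−p)] / p^3 = 3·(1−p)/p = 18.148/1.488 = 12.1962
(1−p)/p = 12.1962/3 = 4.0654  ⇒  p = 1/(1 + 4.0654) = 0.1974
Qy-183: 19.74%, Qy-185: 80.26%.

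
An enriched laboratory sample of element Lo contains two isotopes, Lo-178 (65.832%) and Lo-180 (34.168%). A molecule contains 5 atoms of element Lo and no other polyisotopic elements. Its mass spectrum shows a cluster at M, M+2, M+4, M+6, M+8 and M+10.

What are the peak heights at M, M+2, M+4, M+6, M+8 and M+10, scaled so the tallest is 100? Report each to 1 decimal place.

37.1 : 96.3 : 100.0 : 51.9 : 13.5 : 1.4

The 5 Lo atoms are independent, so intensities follow the terms of (0.65832 + 0.34168)^5.
P(M) = 0.65832^5 = 0.123647
P(M+2) = 5 × 0.65832^4 × 0.34168^1 = 0.320876
P(M+4) = 10 × 0.65832^3 × 0.34168^2 = 0.333081
P(M+6) = 10 × 0.65832^2 × 0.34168^3 = 0.172875
P(M+8) = 5 × 0.65832^1 × 0.34168^4 = 0.044863
P(M+10) = 0.34168^5 = 0.004657
The M+4 peak is largest (0.333081); scaling to 100 gives 37.1 : 96.3 : 100.0 : 51.9 : 13.5 : 1.4.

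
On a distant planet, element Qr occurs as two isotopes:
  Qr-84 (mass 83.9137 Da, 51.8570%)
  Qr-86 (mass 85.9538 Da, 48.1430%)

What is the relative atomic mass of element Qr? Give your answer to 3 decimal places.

Average mass = Σ (abundance × isotope mass) = 0.518570 × 83.9137 + 0.481430 × 85.9538
= 43.51513 + 41.38074 = 84.89587 Da

84.896 Da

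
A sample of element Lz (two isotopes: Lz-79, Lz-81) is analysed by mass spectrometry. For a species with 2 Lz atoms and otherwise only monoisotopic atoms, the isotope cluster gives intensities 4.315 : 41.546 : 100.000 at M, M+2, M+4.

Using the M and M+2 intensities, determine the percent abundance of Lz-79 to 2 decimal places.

If p is the fraction of Lz that is Lz-79, then I(M+2)/I(M) = [C(2,1)·p^1·(1−p)] / p^2 = 2·(1−p)/p = 41.546/4.315 = 9.6283
(1−p)/p = 9.6283/2 = 4.8141  ⇒  p = 1/(1 + 4.8141) = 0.1720
Lz-79: 17.20%, Lz-81: 82.80%.

17.20%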